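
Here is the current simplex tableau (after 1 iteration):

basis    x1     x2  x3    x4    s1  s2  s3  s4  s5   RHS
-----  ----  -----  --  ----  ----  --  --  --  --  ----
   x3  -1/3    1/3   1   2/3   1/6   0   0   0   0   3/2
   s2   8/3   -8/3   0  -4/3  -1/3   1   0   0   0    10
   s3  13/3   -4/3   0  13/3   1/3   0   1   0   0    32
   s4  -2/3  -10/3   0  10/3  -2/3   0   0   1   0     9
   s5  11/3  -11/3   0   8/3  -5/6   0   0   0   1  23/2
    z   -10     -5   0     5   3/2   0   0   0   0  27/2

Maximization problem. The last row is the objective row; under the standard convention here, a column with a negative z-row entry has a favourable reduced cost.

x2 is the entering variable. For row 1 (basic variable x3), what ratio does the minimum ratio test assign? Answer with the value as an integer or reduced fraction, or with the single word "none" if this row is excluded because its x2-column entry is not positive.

Ratio = RHS / (x2 entry) = (3/2) / (1/3) = 9/2.

9/2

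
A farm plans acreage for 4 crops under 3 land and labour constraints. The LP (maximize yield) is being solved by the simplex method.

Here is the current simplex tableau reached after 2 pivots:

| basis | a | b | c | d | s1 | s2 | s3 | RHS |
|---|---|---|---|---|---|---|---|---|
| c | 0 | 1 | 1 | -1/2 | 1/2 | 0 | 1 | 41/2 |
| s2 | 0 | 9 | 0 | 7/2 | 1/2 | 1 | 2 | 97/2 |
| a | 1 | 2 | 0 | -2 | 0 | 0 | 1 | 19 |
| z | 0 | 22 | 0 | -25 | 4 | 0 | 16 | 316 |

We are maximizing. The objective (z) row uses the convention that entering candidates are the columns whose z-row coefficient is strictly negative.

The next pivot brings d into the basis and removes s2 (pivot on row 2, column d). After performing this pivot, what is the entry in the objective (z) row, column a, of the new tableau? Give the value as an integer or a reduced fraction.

Pivot element is row 2, column d: 7/2.
Normalize row 2: new (row 2, a) = 0/(7/2) = 0.
z-row ← z-row − (-25)·(new row 2): 0 − (-25)·0 = 0.

0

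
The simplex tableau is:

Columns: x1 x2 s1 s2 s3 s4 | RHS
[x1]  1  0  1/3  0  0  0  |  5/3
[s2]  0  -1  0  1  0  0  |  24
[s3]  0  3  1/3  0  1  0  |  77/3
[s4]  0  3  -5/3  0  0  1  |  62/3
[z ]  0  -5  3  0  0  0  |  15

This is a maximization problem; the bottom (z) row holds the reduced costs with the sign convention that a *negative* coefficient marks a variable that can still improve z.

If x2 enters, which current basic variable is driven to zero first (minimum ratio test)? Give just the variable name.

s4

Ratios: row 1 (x1): entry 0 ≤ 0, skip; row 2 (s2): entry -1 ≤ 0, skip; row 3 (s3): (77/3)/3 = 77/9; row 4 (s4): (62/3)/3 = 62/9.
Minimum ratio 62/9 is in the s4 row, so s4 leaves.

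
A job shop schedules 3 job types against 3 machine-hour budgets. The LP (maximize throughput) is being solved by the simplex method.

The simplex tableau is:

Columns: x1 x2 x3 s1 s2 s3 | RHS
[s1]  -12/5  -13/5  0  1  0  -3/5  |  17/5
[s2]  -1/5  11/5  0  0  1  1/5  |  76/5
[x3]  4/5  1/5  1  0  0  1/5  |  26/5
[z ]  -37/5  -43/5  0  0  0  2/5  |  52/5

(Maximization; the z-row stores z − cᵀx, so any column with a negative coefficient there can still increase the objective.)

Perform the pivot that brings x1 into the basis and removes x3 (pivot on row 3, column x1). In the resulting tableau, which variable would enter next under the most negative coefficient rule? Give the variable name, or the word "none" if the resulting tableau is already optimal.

Pivot element 4/5. New z-row = old z-row − (-37/5)·(row 3/(4/5)).
Updated z-row coefficients: x1: 0, x2: -27/4, x3: 37/4, s1: 0, s2: 0, s3: 9/4.
The most negative is -27/4 in column x2, so x2 would enter next.

x2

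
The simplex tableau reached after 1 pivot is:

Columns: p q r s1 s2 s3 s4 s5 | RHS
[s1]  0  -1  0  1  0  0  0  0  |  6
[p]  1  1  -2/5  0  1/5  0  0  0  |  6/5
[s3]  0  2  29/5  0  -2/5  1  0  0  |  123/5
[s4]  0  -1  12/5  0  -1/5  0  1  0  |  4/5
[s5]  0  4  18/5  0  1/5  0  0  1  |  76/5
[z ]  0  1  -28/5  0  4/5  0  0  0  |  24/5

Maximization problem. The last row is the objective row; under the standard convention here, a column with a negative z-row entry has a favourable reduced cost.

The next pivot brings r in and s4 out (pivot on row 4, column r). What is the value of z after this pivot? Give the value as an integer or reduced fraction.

20/3

Minimum ratio for r: (4/5)/(12/5) = 1/3.
z changes by −(z-row coeff of r)·ratio = −(-28/5)·(1/3) = 28/15.
New z = 24/5 + (28/15) = 20/3.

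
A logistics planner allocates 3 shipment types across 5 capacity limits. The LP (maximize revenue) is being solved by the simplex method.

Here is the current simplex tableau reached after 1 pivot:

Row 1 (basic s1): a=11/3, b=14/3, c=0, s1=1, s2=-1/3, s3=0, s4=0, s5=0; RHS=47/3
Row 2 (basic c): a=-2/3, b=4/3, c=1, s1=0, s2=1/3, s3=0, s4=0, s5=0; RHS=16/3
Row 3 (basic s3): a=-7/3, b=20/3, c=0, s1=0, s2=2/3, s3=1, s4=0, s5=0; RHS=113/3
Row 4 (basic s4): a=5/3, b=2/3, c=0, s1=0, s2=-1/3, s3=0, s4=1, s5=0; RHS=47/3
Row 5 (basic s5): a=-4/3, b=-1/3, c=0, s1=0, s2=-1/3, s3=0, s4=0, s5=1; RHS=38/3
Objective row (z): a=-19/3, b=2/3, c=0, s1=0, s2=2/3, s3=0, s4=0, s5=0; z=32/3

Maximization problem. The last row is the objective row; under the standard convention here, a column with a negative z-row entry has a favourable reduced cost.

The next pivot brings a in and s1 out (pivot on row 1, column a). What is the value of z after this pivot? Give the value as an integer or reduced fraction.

Minimum ratio for a: (47/3)/(11/3) = 47/11.
z changes by −(z-row coeff of a)·ratio = −(-19/3)·(47/11) = 893/33.
New z = 32/3 + (893/33) = 415/11.

415/11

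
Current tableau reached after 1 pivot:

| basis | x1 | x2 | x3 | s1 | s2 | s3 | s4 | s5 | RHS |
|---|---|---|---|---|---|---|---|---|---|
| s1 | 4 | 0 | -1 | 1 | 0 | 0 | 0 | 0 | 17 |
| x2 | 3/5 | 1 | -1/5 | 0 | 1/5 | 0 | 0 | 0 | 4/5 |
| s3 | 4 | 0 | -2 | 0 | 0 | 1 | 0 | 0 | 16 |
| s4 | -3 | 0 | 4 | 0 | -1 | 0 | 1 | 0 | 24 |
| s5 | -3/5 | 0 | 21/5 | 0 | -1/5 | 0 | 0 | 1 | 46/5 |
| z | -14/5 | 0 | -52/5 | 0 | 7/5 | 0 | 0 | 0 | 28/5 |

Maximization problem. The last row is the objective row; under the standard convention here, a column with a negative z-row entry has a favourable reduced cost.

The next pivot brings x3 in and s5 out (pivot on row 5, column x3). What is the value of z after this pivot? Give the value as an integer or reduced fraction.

596/21

Minimum ratio for x3: (46/5)/(21/5) = 46/21.
z changes by −(z-row coeff of x3)·ratio = −(-52/5)·(46/21) = 2392/105.
New z = 28/5 + (2392/105) = 596/21.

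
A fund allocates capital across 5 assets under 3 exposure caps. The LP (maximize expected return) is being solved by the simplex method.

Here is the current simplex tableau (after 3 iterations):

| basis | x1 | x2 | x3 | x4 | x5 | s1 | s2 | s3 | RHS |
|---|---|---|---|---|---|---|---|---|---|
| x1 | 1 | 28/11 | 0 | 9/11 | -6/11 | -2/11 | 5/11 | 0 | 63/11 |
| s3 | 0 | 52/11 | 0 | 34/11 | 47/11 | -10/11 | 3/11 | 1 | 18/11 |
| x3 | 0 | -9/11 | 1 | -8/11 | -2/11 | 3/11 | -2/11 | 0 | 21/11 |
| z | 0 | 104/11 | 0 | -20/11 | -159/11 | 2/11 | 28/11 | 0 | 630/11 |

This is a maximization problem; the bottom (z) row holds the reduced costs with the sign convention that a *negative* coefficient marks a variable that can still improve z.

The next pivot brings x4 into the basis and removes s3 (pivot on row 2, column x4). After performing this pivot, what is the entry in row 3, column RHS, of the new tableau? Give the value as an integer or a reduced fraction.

39/17

Pivot element is row 2, column x4: 34/11.
Normalize row 2: new (row 2, RHS) = (18/11)/(34/11) = 9/17.
row 3 ← row 3 − (-8/11)·(new row 2): 21/11 − (-8/11)·(9/17) = 39/17.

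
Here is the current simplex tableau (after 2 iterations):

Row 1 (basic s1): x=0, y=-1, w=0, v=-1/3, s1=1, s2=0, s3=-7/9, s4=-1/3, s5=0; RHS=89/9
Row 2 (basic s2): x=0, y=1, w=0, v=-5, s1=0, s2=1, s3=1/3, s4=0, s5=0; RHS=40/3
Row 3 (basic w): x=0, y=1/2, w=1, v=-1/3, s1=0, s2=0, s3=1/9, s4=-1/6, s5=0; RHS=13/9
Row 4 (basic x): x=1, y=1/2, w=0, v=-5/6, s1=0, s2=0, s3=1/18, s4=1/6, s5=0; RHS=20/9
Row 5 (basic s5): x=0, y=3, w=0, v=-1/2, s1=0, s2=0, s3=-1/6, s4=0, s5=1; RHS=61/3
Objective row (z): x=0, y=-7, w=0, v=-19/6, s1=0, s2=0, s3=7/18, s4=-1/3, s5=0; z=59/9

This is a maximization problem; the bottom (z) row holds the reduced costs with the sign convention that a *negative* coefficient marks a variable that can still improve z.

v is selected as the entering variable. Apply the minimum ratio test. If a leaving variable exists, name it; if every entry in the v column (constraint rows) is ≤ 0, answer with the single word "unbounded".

v-column entries: row 1: -1/3, row 2: -5, row 3: -1/3, row 4: -5/6, row 5: -1/2. All ≤ 0, so v can increase without bound; the LP is unbounded in this direction.

unbounded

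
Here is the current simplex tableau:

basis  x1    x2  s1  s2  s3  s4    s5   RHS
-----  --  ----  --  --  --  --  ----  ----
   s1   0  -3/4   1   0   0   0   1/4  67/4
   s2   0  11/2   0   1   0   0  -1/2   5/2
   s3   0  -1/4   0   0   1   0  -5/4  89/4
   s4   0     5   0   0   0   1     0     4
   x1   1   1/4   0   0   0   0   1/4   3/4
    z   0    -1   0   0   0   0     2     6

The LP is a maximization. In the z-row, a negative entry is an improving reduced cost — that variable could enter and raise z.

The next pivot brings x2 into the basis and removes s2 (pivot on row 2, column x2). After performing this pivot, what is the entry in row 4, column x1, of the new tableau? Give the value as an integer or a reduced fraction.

0

Pivot element is row 2, column x2: 11/2.
Normalize row 2: new (row 2, x1) = 0/(11/2) = 0.
row 4 ← row 4 − 5·(new row 2): 0 − 5·0 = 0.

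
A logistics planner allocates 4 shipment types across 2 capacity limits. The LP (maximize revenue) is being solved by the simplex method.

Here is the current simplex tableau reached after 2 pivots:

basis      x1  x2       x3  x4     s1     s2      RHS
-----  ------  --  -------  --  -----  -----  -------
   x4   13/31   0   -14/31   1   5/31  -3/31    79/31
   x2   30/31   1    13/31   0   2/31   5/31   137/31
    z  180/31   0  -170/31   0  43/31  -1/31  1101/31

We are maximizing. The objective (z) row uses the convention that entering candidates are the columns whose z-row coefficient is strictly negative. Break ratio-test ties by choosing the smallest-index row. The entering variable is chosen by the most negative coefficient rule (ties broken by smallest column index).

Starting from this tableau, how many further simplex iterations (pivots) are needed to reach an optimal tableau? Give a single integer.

pivot: x3 in, x2 out → z = 1213/13
No improving column remains; optimal.

1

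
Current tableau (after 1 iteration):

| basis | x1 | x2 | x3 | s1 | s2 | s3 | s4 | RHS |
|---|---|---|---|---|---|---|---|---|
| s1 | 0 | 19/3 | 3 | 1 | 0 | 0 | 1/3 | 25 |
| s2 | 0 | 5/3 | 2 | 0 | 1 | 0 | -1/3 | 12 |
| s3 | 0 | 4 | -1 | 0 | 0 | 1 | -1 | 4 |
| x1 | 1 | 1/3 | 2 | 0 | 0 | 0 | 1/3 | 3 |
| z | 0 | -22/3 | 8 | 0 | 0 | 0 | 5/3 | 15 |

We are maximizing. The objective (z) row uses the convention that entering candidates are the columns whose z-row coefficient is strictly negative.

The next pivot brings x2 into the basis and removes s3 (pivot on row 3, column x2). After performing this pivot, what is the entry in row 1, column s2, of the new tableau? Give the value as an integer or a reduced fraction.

Pivot element is row 3, column x2: 4.
Normalize row 3: new (row 3, s2) = 0/4 = 0.
row 1 ← row 1 − (19/3)·(new row 3): 0 − (19/3)·0 = 0.

0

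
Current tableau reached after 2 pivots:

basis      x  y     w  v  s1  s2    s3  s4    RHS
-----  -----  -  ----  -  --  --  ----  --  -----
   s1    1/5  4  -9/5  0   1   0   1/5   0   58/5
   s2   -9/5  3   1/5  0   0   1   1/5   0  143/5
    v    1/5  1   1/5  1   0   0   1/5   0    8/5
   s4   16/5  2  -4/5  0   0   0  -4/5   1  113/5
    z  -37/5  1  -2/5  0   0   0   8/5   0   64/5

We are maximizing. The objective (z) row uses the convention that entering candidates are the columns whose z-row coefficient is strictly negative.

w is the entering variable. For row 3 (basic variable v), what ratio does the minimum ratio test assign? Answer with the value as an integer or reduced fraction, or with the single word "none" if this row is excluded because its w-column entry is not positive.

Ratio = RHS / (w entry) = (8/5) / (1/5) = 8.

8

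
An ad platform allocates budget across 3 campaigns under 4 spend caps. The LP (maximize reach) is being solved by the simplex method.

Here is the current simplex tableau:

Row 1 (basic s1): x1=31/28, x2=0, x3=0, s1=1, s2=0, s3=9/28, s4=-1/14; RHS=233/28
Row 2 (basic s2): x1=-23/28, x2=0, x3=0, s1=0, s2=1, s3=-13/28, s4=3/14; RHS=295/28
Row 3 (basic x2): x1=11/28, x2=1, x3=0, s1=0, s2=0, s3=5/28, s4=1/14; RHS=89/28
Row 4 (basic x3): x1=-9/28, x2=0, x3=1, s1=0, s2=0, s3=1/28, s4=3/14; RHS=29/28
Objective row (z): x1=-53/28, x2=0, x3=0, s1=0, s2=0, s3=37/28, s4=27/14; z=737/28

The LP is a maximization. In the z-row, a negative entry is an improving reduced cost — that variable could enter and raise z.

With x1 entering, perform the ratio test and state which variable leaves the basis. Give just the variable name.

s1

Ratios: row 1 (s1): (233/28)/(31/28) = 233/31; row 2 (s2): entry -23/28 ≤ 0, skip; row 3 (x2): (89/28)/(11/28) = 89/11; row 4 (x3): entry -9/28 ≤ 0, skip.
Minimum ratio 233/31 is in the s1 row, so s1 leaves.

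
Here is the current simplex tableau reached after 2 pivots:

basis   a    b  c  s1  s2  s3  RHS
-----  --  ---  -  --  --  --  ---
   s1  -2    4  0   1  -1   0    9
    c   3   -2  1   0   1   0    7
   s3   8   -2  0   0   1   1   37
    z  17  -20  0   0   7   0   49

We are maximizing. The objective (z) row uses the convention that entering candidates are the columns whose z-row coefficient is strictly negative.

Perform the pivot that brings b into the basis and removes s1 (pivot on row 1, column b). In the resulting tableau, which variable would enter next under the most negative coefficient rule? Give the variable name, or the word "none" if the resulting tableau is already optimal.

Pivot element 4. New z-row = old z-row − (-20)·(row 1/4).
Updated z-row coefficients: a: 7, b: 0, c: 0, s1: 5, s2: 2, s3: 0.
No coefficient is strictly negative; the tableau after this pivot is optimal.

none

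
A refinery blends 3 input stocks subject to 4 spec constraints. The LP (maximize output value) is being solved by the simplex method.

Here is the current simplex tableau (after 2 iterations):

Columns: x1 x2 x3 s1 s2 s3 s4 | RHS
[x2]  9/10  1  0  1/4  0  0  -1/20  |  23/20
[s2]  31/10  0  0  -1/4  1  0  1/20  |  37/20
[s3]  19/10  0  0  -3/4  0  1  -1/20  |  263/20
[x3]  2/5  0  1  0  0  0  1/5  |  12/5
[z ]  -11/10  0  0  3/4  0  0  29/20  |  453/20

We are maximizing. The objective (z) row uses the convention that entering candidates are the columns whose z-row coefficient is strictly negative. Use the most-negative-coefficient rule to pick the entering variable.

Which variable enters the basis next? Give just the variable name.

x1

Objective-row coefficients: x1: -11/10, x2: 0, x3: 0, s1: 3/4, s2: 0, s3: 0, s4: 29/20.
The most negative is -11/10 in column x1, so x1 enters.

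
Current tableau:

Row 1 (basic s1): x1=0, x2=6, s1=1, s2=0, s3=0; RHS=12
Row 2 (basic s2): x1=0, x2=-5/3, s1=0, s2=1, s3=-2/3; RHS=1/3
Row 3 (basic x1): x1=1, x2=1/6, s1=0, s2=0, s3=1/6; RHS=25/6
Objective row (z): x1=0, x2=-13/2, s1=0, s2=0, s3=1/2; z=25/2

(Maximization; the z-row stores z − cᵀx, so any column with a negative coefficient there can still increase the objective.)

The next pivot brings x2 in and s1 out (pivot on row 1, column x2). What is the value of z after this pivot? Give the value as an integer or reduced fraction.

Minimum ratio for x2: 12/6 = 2.
z changes by −(z-row coeff of x2)·ratio = −(-13/2)·2 = 13.
New z = 25/2 + 13 = 51/2.

51/2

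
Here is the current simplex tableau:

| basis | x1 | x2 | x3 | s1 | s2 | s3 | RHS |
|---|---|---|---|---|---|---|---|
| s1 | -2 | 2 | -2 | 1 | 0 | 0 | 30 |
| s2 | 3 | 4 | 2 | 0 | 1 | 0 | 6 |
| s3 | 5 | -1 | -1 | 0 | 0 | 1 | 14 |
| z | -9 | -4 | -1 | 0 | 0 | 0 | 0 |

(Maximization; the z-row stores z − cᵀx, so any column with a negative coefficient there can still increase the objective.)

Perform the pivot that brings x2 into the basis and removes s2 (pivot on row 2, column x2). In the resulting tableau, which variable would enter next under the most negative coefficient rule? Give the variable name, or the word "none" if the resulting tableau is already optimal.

x1

Pivot element 4. New z-row = old z-row − (-4)·(row 2/4).
Updated z-row coefficients: x1: -6, x2: 0, x3: 1, s1: 0, s2: 1, s3: 0.
The most negative is -6 in column x1, so x1 would enter next.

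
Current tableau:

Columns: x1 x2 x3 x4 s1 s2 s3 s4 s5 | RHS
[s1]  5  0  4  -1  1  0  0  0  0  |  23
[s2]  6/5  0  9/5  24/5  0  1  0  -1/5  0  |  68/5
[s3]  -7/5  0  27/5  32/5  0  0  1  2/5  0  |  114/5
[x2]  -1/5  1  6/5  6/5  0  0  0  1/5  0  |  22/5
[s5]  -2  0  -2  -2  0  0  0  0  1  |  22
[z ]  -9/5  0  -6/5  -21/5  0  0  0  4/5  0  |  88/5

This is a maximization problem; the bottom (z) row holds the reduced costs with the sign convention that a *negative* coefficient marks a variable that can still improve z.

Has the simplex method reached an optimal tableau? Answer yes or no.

no

Column x1 has objective-row coefficient -9/5, which is negative; an improving pivot exists, so not yet optimal.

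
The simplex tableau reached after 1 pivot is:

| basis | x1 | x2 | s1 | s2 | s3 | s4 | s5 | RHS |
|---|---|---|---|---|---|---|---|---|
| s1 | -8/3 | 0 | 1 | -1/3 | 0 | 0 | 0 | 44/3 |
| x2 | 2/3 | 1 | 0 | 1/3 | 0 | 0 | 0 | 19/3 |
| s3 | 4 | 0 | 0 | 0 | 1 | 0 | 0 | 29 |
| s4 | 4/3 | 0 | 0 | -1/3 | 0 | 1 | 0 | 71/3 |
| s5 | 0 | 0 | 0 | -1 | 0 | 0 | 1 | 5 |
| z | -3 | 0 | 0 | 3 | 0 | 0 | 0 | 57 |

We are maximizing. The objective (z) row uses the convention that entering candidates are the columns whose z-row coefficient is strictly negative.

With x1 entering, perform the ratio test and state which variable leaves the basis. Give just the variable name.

Ratios: row 1 (s1): entry -8/3 ≤ 0, skip; row 2 (x2): (19/3)/(2/3) = 19/2; row 3 (s3): 29/4 = 29/4; row 4 (s4): (71/3)/(4/3) = 71/4; row 5 (s5): entry 0 ≤ 0, skip.
Minimum ratio 29/4 is in the s3 row, so s3 leaves.

s3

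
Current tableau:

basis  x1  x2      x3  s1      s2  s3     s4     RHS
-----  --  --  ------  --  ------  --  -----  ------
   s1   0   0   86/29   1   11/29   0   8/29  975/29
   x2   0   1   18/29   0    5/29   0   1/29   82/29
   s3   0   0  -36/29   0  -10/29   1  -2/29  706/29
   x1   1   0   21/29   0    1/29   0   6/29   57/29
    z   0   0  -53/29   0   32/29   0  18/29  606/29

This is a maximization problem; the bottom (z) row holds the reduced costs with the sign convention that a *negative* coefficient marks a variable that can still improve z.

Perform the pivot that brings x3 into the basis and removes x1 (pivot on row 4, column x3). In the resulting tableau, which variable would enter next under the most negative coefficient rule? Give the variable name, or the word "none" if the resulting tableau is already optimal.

none

Pivot element 21/29. New z-row = old z-row − (-53/29)·(row 4/(21/29)).
Updated z-row coefficients: x1: 53/21, x2: 0, x3: 0, s1: 0, s2: 25/21, s3: 0, s4: 8/7.
No coefficient is strictly negative; the tableau after this pivot is optimal.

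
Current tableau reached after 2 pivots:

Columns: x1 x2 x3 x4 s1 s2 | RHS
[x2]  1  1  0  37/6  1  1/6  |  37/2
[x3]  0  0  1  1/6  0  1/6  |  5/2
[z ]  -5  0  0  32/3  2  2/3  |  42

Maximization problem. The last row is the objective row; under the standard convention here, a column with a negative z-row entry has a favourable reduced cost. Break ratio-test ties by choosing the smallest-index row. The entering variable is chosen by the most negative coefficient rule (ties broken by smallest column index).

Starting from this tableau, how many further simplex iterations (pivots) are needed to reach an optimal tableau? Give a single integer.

pivot: x1 in, x2 out → z = 269/2
No improving column remains; optimal.

1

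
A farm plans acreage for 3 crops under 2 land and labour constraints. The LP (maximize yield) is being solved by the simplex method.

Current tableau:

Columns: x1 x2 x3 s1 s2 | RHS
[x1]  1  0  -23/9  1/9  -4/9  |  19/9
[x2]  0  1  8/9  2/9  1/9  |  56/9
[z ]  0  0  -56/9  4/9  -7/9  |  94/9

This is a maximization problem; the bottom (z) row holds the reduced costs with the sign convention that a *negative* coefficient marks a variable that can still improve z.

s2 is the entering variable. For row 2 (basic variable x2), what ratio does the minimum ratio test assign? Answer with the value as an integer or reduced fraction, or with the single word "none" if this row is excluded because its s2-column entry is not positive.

Ratio = RHS / (s2 entry) = (56/9) / (1/9) = 56.

56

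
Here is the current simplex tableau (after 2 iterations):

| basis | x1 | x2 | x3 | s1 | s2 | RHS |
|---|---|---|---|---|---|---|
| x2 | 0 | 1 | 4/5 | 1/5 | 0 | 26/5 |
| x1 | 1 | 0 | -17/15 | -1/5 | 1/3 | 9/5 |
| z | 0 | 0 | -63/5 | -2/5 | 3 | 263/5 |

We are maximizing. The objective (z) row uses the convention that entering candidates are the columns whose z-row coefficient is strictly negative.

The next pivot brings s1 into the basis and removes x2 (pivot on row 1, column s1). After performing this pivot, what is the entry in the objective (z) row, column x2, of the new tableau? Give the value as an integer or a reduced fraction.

2

Pivot element is row 1, column s1: 1/5.
Normalize row 1: new (row 1, x2) = 1/(1/5) = 5.
z-row ← z-row − (-2/5)·(new row 1): 0 − (-2/5)·5 = 2.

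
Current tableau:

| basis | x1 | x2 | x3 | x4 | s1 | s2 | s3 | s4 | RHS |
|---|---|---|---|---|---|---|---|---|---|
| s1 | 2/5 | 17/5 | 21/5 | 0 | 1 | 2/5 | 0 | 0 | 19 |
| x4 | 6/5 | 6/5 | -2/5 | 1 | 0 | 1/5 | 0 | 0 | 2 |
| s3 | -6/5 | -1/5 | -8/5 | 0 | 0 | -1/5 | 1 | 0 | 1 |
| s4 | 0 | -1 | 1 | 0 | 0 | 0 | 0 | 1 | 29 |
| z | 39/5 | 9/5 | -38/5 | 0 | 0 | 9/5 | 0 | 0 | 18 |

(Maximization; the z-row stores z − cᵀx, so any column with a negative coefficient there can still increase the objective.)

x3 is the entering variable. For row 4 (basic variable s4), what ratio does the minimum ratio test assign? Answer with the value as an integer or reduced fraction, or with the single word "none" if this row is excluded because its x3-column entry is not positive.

Ratio = RHS / (x3 entry) = 29 / 1 = 29.

29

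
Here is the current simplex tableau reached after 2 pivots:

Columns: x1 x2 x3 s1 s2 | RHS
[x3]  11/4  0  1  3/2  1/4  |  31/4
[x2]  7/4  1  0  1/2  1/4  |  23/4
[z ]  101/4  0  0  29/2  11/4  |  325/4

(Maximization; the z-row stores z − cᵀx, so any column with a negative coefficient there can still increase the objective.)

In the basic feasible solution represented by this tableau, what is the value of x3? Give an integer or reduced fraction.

31/4

x3 is basic (row 1); its value is the RHS of that row: 31/4.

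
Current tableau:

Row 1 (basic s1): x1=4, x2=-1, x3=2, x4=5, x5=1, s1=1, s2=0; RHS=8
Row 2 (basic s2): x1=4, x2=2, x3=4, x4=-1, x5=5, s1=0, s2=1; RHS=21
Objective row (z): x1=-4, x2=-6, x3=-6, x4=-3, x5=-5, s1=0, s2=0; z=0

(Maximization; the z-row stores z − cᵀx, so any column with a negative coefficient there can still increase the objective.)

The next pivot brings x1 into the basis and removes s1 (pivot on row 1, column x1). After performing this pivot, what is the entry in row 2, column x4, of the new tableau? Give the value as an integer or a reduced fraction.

-6

Pivot element is row 1, column x1: 4.
Normalize row 1: new (row 1, x4) = 5/4 = 5/4.
row 2 ← row 2 − 4·(new row 1): -1 − 4·(5/4) = -6.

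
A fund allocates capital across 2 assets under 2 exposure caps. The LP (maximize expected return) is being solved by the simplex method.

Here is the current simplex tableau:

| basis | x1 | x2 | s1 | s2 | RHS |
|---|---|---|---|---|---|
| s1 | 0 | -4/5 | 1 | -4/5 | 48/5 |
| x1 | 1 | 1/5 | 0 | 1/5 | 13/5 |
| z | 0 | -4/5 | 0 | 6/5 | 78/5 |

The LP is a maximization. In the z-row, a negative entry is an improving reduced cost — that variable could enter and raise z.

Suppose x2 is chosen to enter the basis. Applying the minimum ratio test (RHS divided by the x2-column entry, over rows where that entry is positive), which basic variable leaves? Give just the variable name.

Ratios: row 1 (s1): entry -4/5 ≤ 0, skip; row 2 (x1): (13/5)/(1/5) = 13.
Minimum ratio 13 is in the x1 row, so x1 leaves.

x1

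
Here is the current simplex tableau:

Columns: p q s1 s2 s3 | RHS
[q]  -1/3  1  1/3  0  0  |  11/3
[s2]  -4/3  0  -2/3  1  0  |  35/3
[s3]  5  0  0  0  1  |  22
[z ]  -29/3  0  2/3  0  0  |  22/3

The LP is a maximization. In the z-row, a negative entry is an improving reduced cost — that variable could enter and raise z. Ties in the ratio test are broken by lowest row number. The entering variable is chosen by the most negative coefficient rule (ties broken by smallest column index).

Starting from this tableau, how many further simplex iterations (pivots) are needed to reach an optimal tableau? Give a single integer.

pivot: p in, s3 out → z = 748/15
No improving column remains; optimal.

1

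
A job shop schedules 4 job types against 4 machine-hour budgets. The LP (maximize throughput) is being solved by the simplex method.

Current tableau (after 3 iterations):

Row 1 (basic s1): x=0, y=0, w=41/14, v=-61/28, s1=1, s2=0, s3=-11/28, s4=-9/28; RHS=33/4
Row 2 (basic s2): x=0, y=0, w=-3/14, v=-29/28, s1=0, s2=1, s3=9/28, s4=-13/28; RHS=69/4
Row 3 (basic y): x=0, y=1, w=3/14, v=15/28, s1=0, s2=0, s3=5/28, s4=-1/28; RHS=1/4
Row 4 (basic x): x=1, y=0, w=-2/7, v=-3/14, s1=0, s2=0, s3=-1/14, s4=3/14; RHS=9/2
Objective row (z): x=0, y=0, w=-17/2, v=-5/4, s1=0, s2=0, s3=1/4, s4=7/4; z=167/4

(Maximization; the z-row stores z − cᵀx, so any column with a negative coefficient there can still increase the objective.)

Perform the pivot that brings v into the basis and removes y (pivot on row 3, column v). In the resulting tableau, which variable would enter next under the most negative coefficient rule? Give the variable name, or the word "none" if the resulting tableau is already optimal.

Pivot element 15/28. New z-row = old z-row − (-5/4)·(row 3/(15/28)).
Updated z-row coefficients: x: 0, y: 7/3, w: -8, v: 0, s1: 0, s2: 0, s3: 2/3, s4: 5/3.
The most negative is -8 in column w, so w would enter next.

w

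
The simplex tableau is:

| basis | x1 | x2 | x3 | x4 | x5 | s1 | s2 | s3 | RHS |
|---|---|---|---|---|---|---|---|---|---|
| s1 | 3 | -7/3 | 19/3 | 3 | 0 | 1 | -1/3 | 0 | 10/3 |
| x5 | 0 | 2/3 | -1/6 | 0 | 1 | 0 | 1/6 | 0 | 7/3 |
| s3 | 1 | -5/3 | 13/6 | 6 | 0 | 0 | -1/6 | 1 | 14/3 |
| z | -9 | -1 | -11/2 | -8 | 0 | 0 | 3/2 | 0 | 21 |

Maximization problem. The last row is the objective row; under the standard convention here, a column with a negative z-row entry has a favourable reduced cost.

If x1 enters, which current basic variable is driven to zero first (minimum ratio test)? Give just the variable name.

s1

Ratios: row 1 (s1): (10/3)/3 = 10/9; row 2 (x5): entry 0 ≤ 0, skip; row 3 (s3): (14/3)/1 = 14/3.
Minimum ratio 10/9 is in the s1 row, so s1 leaves.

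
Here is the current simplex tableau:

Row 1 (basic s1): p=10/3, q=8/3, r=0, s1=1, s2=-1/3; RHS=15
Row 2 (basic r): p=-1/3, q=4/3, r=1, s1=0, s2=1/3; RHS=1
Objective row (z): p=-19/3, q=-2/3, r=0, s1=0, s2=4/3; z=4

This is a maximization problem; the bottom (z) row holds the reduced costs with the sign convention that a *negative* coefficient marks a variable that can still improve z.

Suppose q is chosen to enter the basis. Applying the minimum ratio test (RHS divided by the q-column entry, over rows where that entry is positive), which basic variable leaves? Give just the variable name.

Ratios: row 1 (s1): 15/(8/3) = 45/8; row 2 (r): 1/(4/3) = 3/4.
Minimum ratio 3/4 is in the r row, so r leaves.

r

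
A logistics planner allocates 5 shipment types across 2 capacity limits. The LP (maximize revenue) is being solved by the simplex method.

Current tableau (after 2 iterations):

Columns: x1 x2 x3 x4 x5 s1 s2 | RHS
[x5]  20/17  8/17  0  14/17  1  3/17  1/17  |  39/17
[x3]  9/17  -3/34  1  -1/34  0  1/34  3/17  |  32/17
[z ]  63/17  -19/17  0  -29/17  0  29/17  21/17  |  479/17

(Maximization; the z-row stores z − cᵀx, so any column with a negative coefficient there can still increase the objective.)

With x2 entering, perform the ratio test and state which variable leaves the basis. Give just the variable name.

Ratios: row 1 (x5): (39/17)/(8/17) = 39/8; row 2 (x3): entry -3/34 ≤ 0, skip.
Minimum ratio 39/8 is in the x5 row, so x5 leaves.

x5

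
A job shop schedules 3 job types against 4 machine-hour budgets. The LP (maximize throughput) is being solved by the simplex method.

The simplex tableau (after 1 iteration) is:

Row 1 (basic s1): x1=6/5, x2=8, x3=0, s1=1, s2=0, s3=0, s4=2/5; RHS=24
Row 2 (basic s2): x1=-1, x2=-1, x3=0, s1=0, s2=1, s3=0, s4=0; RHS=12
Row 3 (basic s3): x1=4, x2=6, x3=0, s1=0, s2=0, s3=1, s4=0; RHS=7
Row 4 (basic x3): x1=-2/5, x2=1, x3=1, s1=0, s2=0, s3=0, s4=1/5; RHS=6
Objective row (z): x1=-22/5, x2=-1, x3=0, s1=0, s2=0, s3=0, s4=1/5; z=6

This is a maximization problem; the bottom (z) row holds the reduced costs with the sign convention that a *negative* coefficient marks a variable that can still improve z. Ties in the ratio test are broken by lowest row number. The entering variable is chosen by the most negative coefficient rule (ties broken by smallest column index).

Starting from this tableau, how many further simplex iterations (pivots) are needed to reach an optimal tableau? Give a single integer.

1

pivot: x1 in, s3 out → z = 137/10
No improving column remains; optimal.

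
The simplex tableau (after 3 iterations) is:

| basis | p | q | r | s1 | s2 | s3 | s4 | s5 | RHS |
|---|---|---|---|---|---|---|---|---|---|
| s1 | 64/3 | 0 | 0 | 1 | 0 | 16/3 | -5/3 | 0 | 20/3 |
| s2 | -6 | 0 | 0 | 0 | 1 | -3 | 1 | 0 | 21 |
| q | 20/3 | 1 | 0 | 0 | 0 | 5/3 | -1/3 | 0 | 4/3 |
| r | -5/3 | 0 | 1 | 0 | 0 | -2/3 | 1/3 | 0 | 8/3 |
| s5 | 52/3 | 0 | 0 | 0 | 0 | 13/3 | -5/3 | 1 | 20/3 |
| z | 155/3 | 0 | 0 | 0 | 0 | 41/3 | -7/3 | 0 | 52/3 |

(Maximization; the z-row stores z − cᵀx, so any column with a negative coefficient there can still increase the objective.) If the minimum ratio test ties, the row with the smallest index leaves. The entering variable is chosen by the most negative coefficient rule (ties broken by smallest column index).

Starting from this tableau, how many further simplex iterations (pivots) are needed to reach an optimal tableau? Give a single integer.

pivot: s4 in, r out → z = 36
No improving column remains; optimal.

1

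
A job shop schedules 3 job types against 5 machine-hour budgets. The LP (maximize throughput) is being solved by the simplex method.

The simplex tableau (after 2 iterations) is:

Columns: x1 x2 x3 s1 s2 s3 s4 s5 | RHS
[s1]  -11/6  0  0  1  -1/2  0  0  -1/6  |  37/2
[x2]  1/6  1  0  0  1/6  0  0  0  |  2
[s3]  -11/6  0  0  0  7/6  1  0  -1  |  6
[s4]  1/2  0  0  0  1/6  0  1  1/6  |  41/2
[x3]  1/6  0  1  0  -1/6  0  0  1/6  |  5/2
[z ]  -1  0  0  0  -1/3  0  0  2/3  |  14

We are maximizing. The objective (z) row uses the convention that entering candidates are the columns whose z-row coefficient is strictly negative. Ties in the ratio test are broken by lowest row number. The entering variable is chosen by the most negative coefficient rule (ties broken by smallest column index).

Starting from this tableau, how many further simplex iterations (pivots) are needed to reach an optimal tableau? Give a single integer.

pivot: x1 in, x2 out → z = 26
No improving column remains; optimal.

1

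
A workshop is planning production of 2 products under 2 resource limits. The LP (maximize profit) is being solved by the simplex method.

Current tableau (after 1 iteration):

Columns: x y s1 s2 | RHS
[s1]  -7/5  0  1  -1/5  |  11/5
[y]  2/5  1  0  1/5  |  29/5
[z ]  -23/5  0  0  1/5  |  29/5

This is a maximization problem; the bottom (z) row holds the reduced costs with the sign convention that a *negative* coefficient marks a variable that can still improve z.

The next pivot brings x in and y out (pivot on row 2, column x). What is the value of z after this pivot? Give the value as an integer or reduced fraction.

Minimum ratio for x: (29/5)/(2/5) = 29/2.
z changes by −(z-row coeff of x)·ratio = −(-23/5)·(29/2) = 667/10.
New z = 29/5 + (667/10) = 145/2.

145/2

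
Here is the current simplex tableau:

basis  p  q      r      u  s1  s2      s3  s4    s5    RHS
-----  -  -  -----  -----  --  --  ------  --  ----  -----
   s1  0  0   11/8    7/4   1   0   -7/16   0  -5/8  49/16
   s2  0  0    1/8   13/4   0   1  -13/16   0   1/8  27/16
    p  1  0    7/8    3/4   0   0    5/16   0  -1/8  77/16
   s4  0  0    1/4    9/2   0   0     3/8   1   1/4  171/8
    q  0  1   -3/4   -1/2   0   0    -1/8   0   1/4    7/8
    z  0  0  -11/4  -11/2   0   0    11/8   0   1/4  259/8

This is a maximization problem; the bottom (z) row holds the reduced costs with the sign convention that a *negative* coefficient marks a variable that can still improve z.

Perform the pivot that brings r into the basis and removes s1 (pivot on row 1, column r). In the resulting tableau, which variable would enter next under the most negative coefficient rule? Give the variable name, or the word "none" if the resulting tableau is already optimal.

Pivot element 11/8. New z-row = old z-row − (-11/4)·(row 1/(11/8)).
Updated z-row coefficients: p: 0, q: 0, r: 0, u: -2, s1: 2, s2: 0, s3: 1/2, s4: 0, s5: -1.
The most negative is -2 in column u, so u would enter next.

u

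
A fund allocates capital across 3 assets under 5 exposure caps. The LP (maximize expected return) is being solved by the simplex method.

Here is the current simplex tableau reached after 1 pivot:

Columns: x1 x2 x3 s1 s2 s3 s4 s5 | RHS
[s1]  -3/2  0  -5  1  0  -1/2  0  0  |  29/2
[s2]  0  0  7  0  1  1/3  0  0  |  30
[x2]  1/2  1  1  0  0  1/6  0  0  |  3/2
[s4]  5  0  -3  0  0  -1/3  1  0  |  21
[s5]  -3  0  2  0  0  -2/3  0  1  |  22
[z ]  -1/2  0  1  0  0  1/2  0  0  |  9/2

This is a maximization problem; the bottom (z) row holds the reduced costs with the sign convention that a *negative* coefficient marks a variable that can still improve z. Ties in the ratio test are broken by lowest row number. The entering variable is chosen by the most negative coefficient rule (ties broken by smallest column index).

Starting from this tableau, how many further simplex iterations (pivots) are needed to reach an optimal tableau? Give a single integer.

1

pivot: x1 in, x2 out → z = 6
No improving column remains; optimal.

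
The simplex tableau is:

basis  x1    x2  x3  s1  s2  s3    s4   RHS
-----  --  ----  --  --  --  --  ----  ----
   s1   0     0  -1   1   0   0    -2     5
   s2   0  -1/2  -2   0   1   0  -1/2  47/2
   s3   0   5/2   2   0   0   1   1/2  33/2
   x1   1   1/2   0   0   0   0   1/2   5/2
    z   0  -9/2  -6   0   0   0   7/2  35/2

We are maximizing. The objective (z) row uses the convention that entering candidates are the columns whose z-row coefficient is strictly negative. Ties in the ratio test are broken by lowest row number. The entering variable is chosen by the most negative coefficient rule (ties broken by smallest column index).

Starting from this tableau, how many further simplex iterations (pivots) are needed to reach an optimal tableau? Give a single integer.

1

pivot: x3 in, s3 out → z = 67
No improving column remains; optimal.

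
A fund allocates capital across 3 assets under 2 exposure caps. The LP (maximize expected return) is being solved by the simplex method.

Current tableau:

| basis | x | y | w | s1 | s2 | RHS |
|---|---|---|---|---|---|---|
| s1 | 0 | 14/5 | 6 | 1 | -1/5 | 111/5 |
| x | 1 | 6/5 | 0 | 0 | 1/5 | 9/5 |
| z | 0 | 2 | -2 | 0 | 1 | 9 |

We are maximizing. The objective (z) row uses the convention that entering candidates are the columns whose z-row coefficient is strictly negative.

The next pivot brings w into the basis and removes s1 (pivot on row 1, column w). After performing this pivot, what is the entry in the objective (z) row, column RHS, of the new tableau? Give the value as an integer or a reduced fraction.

Pivot element is row 1, column w: 6.
Normalize row 1: new (row 1, RHS) = (111/5)/6 = 37/10.
z-row ← z-row − (-2)·(new row 1): 9 − (-2)·(37/10) = 82/5.

82/5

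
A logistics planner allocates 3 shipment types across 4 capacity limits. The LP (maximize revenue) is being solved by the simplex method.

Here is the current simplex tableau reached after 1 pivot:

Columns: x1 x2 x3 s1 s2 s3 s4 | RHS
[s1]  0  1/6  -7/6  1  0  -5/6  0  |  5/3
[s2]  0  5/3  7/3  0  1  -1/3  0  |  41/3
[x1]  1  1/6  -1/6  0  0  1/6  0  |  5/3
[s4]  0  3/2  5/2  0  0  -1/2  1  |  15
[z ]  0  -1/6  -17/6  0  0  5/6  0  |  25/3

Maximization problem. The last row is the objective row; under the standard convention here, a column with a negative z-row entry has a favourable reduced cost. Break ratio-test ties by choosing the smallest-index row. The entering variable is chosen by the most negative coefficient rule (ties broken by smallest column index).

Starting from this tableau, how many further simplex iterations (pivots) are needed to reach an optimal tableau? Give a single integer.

1

pivot: x3 in, s2 out → z = 349/14
No improving column remains; optimal.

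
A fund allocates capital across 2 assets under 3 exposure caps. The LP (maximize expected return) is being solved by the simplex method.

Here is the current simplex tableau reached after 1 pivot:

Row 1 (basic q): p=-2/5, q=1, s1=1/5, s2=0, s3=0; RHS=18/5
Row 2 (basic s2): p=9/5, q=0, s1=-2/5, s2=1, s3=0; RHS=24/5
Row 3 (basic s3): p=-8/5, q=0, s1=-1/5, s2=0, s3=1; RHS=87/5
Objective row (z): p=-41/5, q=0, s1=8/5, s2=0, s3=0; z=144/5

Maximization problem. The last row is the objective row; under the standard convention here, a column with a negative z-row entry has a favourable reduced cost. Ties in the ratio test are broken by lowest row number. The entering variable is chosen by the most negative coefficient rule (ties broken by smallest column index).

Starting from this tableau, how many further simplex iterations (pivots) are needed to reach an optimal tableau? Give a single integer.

2

pivot: p in, s2 out → z = 152/3
pivot: s1 in, q out → z = 60
No improving column remains; optimal.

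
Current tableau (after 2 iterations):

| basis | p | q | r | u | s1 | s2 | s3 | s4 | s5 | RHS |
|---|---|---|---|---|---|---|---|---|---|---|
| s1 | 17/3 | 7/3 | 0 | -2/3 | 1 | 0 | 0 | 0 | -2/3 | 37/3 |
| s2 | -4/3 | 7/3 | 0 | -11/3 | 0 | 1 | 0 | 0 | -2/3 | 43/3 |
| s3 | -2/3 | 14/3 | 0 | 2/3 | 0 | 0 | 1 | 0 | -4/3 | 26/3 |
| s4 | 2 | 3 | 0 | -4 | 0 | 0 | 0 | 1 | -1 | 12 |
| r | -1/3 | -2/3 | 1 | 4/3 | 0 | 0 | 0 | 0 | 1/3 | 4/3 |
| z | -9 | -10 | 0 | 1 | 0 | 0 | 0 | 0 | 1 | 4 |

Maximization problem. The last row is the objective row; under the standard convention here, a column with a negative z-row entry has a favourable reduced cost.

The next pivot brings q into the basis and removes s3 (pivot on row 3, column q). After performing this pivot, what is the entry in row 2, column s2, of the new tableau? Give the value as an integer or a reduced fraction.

Pivot element is row 3, column q: 14/3.
Normalize row 3: new (row 3, s2) = 0/(14/3) = 0.
row 2 ← row 2 − (7/3)·(new row 3): 1 − (7/3)·0 = 1.

1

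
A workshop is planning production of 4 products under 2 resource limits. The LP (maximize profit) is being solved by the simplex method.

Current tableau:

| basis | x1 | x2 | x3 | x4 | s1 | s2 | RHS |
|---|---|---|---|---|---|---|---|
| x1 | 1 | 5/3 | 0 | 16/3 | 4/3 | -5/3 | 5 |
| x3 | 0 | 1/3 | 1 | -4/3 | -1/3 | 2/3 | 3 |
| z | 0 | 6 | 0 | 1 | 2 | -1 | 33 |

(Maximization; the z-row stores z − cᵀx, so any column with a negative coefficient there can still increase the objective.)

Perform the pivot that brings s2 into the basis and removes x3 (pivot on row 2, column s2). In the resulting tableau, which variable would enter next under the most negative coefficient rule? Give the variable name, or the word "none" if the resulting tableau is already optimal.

Pivot element 2/3. New z-row = old z-row − (-1)·(row 2/(2/3)).
Updated z-row coefficients: x1: 0, x2: 13/2, x3: 3/2, x4: -1, s1: 3/2, s2: 0.
The most negative is -1 in column x4, so x4 would enter next.

x4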